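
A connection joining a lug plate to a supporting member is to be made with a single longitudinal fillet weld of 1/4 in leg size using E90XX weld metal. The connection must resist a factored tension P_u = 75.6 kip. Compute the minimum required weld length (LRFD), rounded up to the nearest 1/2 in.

E90XX → F_EXX = 90 ksi.
Throat t_e = 0.707 × 0.25 = 0.1767 in.
φr_n = 0.75 × 0.6 × 90 × 0.1767 = 7.158 kip/in.
L_req = P_u / φr_n = 75.6 / 7.158 = 10.56 in total.
Round up → use L = 11 in.

L = 11 in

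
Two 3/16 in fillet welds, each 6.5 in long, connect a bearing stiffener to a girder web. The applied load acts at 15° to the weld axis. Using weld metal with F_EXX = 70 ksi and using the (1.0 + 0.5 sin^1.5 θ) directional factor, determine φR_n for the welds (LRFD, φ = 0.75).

φR_n ≈ 57.9 kips

t_e = 0.707 × 0.1875 = 0.1326 in; A_we = 0.1326 × 13 = 1.723 in².
Directional factor: 1.0 + 0.5 sin^1.5(15°) = 1.066.
F_nw = 0.6 × 70 × 1.066 = 44.77 ksi.
φR_n = 0.75 × 44.77 × 1.723 = 57.86 kips.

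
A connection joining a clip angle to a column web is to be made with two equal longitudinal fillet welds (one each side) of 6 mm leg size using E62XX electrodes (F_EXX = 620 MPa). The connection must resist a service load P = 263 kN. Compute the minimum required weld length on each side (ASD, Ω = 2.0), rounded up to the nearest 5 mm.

Throat t_e = 0.707 × 6 = 4.242 mm.
r_n/Ω = (0.6 × 620 × 4.242) / 2.0 = 789 N/mm = 0.789 kN/mm.
L_req = P / (r_n/Ω) = 263 / 0.789 = 333.3 mm total.
Per side: 333.3 / 2 = 166.7 mm.
Round up → use L = 170 mm on each side.

L = 170 mm on each side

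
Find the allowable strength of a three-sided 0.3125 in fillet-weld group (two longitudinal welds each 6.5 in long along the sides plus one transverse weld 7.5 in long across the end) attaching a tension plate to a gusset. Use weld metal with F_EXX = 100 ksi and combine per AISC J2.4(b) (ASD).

t_e = 0.707 × 0.3125 = 0.2209 in.
R_nwl = 0.6 × 100 × 0.2209 × 13 = 172.3 kips (longitudinal, 2 welds).
R_nwt = 0.6 × 100 × 0.2209 × 7.5 = 99.42 kips (transverse, base value).
(i) R_nwl + R_nwt = 271.8 kips; (ii) 0.85 R_nwl + 1.5 R_nwt = 295.6 kips.
R_n = max = 295.6 kips [governs: (ii)]; R_n/Ω = 147.8 kips.

R_n/Ω ≈ 148 kips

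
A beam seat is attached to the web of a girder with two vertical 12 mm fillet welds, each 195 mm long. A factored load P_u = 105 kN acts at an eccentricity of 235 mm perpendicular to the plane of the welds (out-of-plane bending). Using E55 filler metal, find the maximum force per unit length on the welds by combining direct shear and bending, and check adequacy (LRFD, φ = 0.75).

f_max ≈ 1970 N/mm; adequate

E55XX → F_EXX = 550 MPa.
L_w = 2 × 195 = 390 mm; section modulus (unit throat) S = 2 × L²/6 = 12680 mm².
Direct shear f_v = P/L_w = 105×10³/390 = 269.2 N/mm.
Moment M = P × e = 105×10³ × 235 = 24675000 N·mm; bending f_b = M/S = 1947 N/mm.
f_max = √(f_v² + f_b²) = √(269.2² + 1947²) = 1965 N/mm.
φr_n = 0.75 × 0.6 × 550 × (0.707 × 12) = 2100 N/mm → adequate.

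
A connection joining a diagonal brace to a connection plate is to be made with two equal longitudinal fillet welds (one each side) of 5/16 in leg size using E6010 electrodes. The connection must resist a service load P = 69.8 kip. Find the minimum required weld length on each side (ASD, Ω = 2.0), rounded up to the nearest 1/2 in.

E60XX → F_EXX = 60 ksi.
Throat t_e = 0.707 × 0.3125 = 0.2209 in.
r_n/Ω = (0.6 × 60 × 0.2209) / 2.0 = 3.977 kip/in.
L_req = P / (r_n/Ω) = 69.8 / 3.977 = 17.55 in total.
Per side: 17.55 / 2 = 8.776 in.
Round up → use L = 9 in on each side.

L = 9 in on each side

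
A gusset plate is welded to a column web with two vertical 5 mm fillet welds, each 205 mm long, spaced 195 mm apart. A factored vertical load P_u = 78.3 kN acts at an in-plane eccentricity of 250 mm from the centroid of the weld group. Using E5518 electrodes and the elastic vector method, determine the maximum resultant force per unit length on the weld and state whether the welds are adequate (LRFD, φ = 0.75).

f_max ≈ 665 N/mm; adequate

E55XX → F_EXX = 550 MPa.
Total weld length L_w = 410 mm. Treat welds as unit-width lines.
Polar moment about centroid: J = 2[d³/12 + d(b/2)²] = 2[205³/12 + 205×97.5²] = 5333000 mm³.
Direct shear f_v = P/L_w = 78.3×10³ / 410 = 191 N/mm (vertical).
Torsion M = P·e = 78.3×10³ × 250 = 19575000 N·mm.
Critical point at (x, y) = (97.5, 102.5) from centroid. f_tx = M·y/J = 376.2 N/mm; f_ty = M·x/J = 357.8 N/mm.
Resultant f_max = √[f_tx² + (f_v + f_ty)²] = √[376.2² + (191 + 357.8)²] = 665.4 N/mm.
Capacity per unit length: φr_n = 0.75 × 0.6 × 550 × (0.707 × 5) = 874.9 N/mm.
665.4 ≤ 874.9 → adequate.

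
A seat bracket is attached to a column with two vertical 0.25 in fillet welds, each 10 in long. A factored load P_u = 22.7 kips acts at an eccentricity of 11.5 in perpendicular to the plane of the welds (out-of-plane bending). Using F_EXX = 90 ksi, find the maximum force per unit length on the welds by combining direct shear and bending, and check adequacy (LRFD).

f_max ≈ 7.91 kip/in; NOT adequate

L_w = 2 × 10 = 20 in; section modulus (unit throat) S = 2 × L²/6 = 33.33 in².
Direct shear f_v = P/L_w = 22.7/20 = 1.135 kip/in.
Moment M = P × e = 22.7 × 11.5 = 261.05 kip·in; bending f_b = M/S = 7.832 kip/in.
f_max = √(f_v² + f_b²) = √(1.135² + 7.832²) = 7.913 kip/in.
φr_n = 0.75 × 0.6 × 90 × (0.707 × 0.25) = 7.158 kip/in → NOT adequate.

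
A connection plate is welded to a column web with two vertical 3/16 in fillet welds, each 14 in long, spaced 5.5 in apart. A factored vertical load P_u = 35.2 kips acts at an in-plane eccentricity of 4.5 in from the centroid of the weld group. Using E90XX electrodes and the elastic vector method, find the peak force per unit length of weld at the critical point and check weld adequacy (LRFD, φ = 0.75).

E90XX → F_EXX = 90 ksi.
Total weld length L_w = 28 in. Treat welds as unit-width lines.
Polar moment about centroid: J = 2[d³/12 + d(b/2)²] = 2[14³/12 + 14×2.75²] = 669.1 in³.
Direct shear f_v = P/L_w = 35.2 / 28 = 1.257 kip/in (vertical).
Torsion M = P·e = 35.2 × 4.5 = 158.4 kip·in.
Critical point at (x, y) = (2.75, 7) from centroid. f_tx = M·y/J = 1.657 kip/in; f_ty = M·x/J = 0.651 kip/in.
Resultant f_max = √[f_tx² + (f_v + f_ty)²] = √[1.657² + (1.257 + 0.651)²] = 2.527 kip/in.
Capacity per unit length: φr_n = 0.75 × 0.6 × 90 × (0.707 × 0.1875) = 5.369 kip/in.
2.527 ≤ 5.369 → adequate.

f_max ≈ 2.53 kip/in; adequate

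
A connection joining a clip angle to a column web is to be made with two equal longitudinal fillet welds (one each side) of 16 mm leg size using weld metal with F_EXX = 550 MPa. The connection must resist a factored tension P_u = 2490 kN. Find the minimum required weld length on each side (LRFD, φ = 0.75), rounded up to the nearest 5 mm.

Throat t_e = 0.707 × 16 = 11.31 mm.
φr_n = 0.75 × 0.6 × 550 × 11.31 × 10⁻³ = 2.8 kN/mm.
L_req = P_u / φr_n = 2490 / 2.8 = 889.4 mm total.
Per side: 889.4 / 2 = 444.7 mm.
Round up → use L = 445 mm on each side.

L = 445 mm on each side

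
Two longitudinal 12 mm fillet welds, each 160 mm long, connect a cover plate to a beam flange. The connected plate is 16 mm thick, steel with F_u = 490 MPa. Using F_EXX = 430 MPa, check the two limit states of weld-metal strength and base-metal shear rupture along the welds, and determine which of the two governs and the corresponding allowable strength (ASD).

R_n/Ω ≈ 350 kN (weld metal governs)

t_e = 0.707 × 12 = 8.484 mm; L = 320 mm.
Weld metal: R_n/Ω = (1/2.0) × 0.6 × 430 × 8.484 × 320 × 10⁻³ = 350.2 kN.
Base metal (shear rupture): R_n/Ω = (1/2.0) × 0.6 × 490 × 16 × 320 × 10⁻³ = 752.6 kN.
Governing: weld metal.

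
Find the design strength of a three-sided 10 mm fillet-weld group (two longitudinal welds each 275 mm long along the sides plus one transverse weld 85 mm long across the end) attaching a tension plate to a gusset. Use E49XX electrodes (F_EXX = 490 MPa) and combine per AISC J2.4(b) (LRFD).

φR_n ≈ 990 kN

t_e = 0.707 × 10 = 7.07 mm.
R_nwl = 0.6 × 490 × 7.07 × 550 × 10⁻³ = 1143 kN (longitudinal, 2 welds).
R_nwt = 0.6 × 490 × 7.07 × 85 × 10⁻³ = 176.7 kN (transverse, base value).
(i) R_nwl + R_nwt = 1320 kN; (ii) 0.85 R_nwl + 1.5 R_nwt = 1237 kN.
R_n = max = 1320 kN [governs: (i)]; φR_n = 989.9 kN.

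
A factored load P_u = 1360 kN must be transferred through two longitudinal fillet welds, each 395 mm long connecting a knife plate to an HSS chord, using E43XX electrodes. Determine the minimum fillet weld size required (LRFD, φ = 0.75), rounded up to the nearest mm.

w = 13 mm

E43XX → F_EXX = 430 MPa.
Total weld length L = 790 mm.
Required throat t_e = P_u / (φ × 0.6 F_EXX × L) = 1360 / (0.75 × 0.6 × 430 × 790 × 10⁻³) = 8.897 mm.
Required leg w = t_e / 0.707 = 12.58 mm → use 13 mm.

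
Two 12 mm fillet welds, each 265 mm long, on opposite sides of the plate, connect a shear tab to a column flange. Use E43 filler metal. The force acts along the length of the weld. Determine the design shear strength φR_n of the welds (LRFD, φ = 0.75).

φR_n ≈ 870 kN

E43XX → F_EXX = 430 MPa.
Effective throat t_e = 0.707 × 12 = 8.484 mm.
Total length L = 530 mm; A_we = 8.484 × 530 = 4497 mm².
F_nw = 0.6 F_EXX = 0.6 × 430 = 258 MPa.
φR_n = 0.75 × 258 × 4497 × 10⁻³ = 870.1 kN.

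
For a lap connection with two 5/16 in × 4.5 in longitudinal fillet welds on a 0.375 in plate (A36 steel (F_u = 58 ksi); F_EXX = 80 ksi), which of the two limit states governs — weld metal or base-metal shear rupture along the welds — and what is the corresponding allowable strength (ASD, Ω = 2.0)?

t_e = 0.707 × 0.3125 = 0.2209 in; L = 9 in.
Weld metal: R_n/Ω = (1/2.0) × 0.6 × 80 × 0.2209 × 9 = 47.72 kip.
Base metal (shear rupture): R_n/Ω = (1/2.0) × 0.6 × 58 × 0.375 × 9 = 58.72 kip.
Governing: weld metal.

R_n/Ω ≈ 47.7 kip (weld metal governs)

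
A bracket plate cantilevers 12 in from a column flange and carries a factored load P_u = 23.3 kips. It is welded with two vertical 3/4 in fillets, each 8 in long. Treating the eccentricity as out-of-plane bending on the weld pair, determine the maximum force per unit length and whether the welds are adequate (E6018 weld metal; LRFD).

E60XX → F_EXX = 60 ksi.
L_w = 2 × 8 = 16 in; section modulus (unit throat) S = 2 × L²/6 = 21.33 in².
Direct shear f_v = P/L_w = 23.3/16 = 1.456 kip/in.
Moment M = P × e = 23.3 × 12 = 279.6 kip·in; bending f_b = M/S = 13.11 kip/in.
f_max = √(f_v² + f_b²) = √(1.456² + 13.11²) = 13.19 kip/in.
φr_n = 0.75 × 0.6 × 60 × (0.707 × 0.75) = 14.32 kip/in → adequate.

f_max ≈ 13.2 kip/in; adequate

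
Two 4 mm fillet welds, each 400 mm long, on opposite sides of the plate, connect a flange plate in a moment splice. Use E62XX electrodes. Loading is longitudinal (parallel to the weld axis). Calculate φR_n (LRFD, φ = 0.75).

φR_n ≈ 631 kN

E62XX → F_EXX = 620 MPa.
Effective throat t_e = 0.707 × 4 = 2.828 mm.
Total length L = 800 mm; A_we = 2.828 × 800 = 2262 mm².
F_nw = 0.6 F_EXX = 0.6 × 620 = 372 MPa.
φR_n = 0.75 × 372 × 2262 × 10⁻³ = 631.2 kN.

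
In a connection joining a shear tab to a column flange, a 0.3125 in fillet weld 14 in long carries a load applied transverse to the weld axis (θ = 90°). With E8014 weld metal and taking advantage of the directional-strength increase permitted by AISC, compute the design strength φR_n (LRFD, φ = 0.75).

φR_n ≈ 167 kip

E80XX → F_EXX = 80 ksi.
t_e = 0.707 × 0.3125 = 0.2209 in; A_we = 0.2209 × 14 = 3.093 in².
Directional factor: 1.0 + 0.5 sin^1.5(90°) = 1.5.
F_nw = 0.6 × 80 × 1.5 = 72 ksi.
φR_n = 0.75 × 72 × 3.093 = 167 kip.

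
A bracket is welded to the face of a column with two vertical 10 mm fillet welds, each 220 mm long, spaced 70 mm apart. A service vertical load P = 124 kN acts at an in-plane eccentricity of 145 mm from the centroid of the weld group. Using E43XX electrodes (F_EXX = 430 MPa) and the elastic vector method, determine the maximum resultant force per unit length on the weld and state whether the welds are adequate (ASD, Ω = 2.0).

f_max ≈ 1020 N/mm; NOT adequate

Total weld length L_w = 440 mm. Treat welds as unit-width lines.
Polar moment about centroid: J = 2[d³/12 + d(b/2)²] = 2[220³/12 + 220×35²] = 2314000 mm³.
Direct shear f_v = P/L_w = 124×10³ / 440 = 281.8 N/mm (vertical).
Torsion M = P·e = 124×10³ × 145 = 17980000 N·mm.
Critical point at (x, y) = (35, 110) from centroid. f_tx = M·y/J = 854.8 N/mm; f_ty = M·x/J = 272 N/mm.
Resultant f_max = √[f_tx² + (f_v + f_ty)²] = √[854.8² + (281.8 + 272)²] = 1019 N/mm.
Capacity per unit length: r_n/Ω = (1/2.0) × 0.6 × 430 × (0.707 × 10) = 912 N/mm.
1019 > 912 → NOT adequate.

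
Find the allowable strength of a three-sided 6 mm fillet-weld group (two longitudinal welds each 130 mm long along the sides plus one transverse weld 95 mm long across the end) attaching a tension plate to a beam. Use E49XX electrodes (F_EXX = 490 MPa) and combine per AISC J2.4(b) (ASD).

R_n/Ω ≈ 227 kN

t_e = 0.707 × 6 = 4.242 mm.
R_nwl = 0.6 × 490 × 4.242 × 260 × 10⁻³ = 324.3 kN (longitudinal, 2 welds).
R_nwt = 0.6 × 490 × 4.242 × 95 × 10⁻³ = 118.5 kN (transverse, base value).
(i) R_nwl + R_nwt = 442.7 kN; (ii) 0.85 R_nwl + 1.5 R_nwt = 453.3 kN.
R_n = max = 453.3 kN [governs: (ii)]; R_n/Ω = 226.7 kN.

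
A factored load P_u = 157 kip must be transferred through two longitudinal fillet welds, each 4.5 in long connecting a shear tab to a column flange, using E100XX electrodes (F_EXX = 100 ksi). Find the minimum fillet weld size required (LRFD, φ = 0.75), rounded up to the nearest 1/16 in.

w = 9/16 in

Total weld length L = 9 in.
Required throat t_e = P_u / (φ × 0.6 F_EXX × L) = 157 / (0.75 × 0.6 × 100 × 9) = 0.3877 in.
Required leg w = t_e / 0.707 = 0.5483 in → use 9/16 in.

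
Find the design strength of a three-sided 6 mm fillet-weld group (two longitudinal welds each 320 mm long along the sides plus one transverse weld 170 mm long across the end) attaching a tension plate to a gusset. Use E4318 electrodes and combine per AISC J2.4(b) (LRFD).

φR_n ≈ 665 kN

E43XX → F_EXX = 430 MPa.
t_e = 0.707 × 6 = 4.242 mm.
R_nwl = 0.6 × 430 × 4.242 × 640 × 10⁻³ = 700.4 kN (longitudinal, 2 welds).
R_nwt = 0.6 × 430 × 4.242 × 170 × 10⁻³ = 186.1 kN (transverse, base value).
(i) R_nwl + R_nwt = 886.5 kN; (ii) 0.85 R_nwl + 1.5 R_nwt = 874.5 kN.
R_n = max = 886.5 kN [governs: (i)]; φR_n = 664.9 kN.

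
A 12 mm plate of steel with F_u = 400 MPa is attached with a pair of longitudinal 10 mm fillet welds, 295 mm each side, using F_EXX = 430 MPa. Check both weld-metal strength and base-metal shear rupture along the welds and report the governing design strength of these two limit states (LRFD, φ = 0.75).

φR_n ≈ 807 kN (weld metal governs)

t_e = 0.707 × 10 = 7.07 mm; L = 590 mm.
Weld metal: φR_n = 0.75 × 0.6 × 430 × 7.07 × 590 × 10⁻³ = 807.1 kN.
Base metal (shear rupture): φR_n = 0.75 × 0.6 × 400 × 12 × 590 × 10⁻³ = 1274 kN.
Governing: weld metal.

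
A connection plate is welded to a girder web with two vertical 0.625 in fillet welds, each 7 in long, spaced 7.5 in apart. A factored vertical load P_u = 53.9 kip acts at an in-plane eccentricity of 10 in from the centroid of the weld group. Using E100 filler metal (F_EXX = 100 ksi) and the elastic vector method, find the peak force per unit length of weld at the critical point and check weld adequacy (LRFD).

Total weld length L_w = 14 in. Treat welds as unit-width lines.
Polar moment about centroid: J = 2[d³/12 + d(b/2)²] = 2[7³/12 + 7×3.75²] = 254 in³.
Direct shear f_v = P/L_w = 53.9 / 14 = 3.85 kip/in (vertical).
Torsion M = P·e = 53.9 × 10 = 539 kip·in.
Critical point at (x, y) = (3.75, 3.5) from centroid. f_tx = M·y/J = 7.426 kip/in; f_ty = M·x/J = 7.956 kip/in.
Resultant f_max = √[f_tx² + (f_v + f_ty)²] = √[7.426² + (3.85 + 7.956)²] = 13.95 kip/in.
Capacity per unit length: φr_n = 0.75 × 0.6 × 100 × (0.707 × 0.625) = 19.88 kip/in.
13.95 ≤ 19.88 → adequate.

f_max ≈ 13.9 kip/in; adequate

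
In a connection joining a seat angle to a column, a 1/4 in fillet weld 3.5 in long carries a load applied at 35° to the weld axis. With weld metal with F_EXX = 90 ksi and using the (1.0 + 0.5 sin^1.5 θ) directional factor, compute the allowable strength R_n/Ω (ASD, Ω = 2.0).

R_n/Ω ≈ 20.3 kip

t_e = 0.707 × 0.25 = 0.1767 in; A_we = 0.1767 × 3.5 = 0.6186 in².
Directional factor: 1.0 + 0.5 sin^1.5(35°) = 1.217.
F_nw = 0.6 × 90 × 1.217 = 65.73 ksi.
R_n/Ω = (65.73 × 0.6186) / 2.0 = 20.33 kip.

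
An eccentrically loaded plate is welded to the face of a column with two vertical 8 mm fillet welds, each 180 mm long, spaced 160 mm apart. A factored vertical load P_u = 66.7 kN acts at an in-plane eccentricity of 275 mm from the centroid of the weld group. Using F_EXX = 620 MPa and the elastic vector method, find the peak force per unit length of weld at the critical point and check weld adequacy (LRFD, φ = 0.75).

f_max ≈ 809 N/mm; adequate

Total weld length L_w = 360 mm. Treat welds as unit-width lines.
Polar moment about centroid: J = 2[d³/12 + d(b/2)²] = 2[180³/12 + 180×80²] = 3276000 mm³.
Direct shear f_v = P/L_w = 66.7×10³ / 360 = 185.3 N/mm (vertical).
Torsion M = P·e = 66.7×10³ × 275 = 18342000 N·mm.
Critical point at (x, y) = (80, 90) from centroid. f_tx = M·y/J = 503.9 N/mm; f_ty = M·x/J = 447.9 N/mm.
Resultant f_max = √[f_tx² + (f_v + f_ty)²] = √[503.9² + (185.3 + 447.9)²] = 809.2 N/mm.
Capacity per unit length: φr_n = 0.75 × 0.6 × 620 × (0.707 × 8) = 1578 N/mm.
809.2 ≤ 1578 → adequate.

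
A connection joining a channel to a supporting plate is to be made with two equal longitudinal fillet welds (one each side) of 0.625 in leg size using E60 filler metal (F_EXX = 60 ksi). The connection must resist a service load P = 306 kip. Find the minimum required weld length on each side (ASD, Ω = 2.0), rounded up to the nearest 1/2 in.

Throat t_e = 0.707 × 0.625 = 0.4419 in.
r_n/Ω = (0.6 × 60 × 0.4419) / 2.0 = 7.954 kip/in.
L_req = P / (r_n/Ω) = 306 / 7.954 = 38.47 in total.
Per side: 38.47 / 2 = 19.24 in.
Round up → use L = 19.5 in on each side.

L = 19.5 in on each side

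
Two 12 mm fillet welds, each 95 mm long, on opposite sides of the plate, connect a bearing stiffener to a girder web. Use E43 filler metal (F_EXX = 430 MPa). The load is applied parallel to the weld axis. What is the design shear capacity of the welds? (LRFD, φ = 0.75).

Effective throat t_e = 0.707 × 12 = 8.484 mm.
Total length L = 190 mm; A_we = 8.484 × 190 = 1612 mm².
F_nw = 0.6 F_EXX = 0.6 × 430 = 258 MPa.
φR_n = 0.75 × 258 × 1612 × 10⁻³ = 311.9 kN.

φR_n ≈ 312 kN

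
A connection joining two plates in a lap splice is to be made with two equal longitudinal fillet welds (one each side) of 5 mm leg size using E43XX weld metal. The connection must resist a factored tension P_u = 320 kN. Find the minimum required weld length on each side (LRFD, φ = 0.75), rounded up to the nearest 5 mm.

L = 235 mm on each side

E43XX → F_EXX = 430 MPa.
Throat t_e = 0.707 × 5 = 3.535 mm.
φr_n = 0.75 × 0.6 × 430 × 3.535 × 10⁻³ = 0.684 kN/mm.
L_req = P_u / φr_n = 320 / 0.684 = 467.8 mm total.
Per side: 467.8 / 2 = 233.9 mm.
Round up → use L = 235 mm on each side.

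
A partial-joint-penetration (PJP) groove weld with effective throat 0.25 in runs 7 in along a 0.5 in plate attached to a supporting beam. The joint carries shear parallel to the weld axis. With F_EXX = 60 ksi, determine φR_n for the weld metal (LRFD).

Effective throat (given) t_e = 0.25 in.
A_we = 0.25 × 7 = 1.75 in².
F_nw = 0.6 F_EXX = 36 ksi.
φR_n = 0.75 × 36 × 1.75 = 47.25 kip.

φR_n ≈ 47.2 kip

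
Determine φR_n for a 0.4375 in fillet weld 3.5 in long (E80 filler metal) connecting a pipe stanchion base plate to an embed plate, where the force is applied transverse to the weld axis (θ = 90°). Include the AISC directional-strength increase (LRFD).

φR_n ≈ 58.5 kips

E80XX → F_EXX = 80 ksi.
t_e = 0.707 × 0.4375 = 0.3093 in; A_we = 0.3093 × 3.5 = 1.083 in².
Directional factor: 1.0 + 0.5 sin^1.5(90°) = 1.5.
F_nw = 0.6 × 80 × 1.5 = 72 ksi.
φR_n = 0.75 × 72 × 1.083 = 58.46 kips.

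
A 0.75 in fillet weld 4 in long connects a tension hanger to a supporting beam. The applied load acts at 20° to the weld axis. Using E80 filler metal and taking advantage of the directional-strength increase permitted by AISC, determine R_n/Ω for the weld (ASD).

E80XX → F_EXX = 80 ksi.
t_e = 0.707 × 0.75 = 0.5302 in; A_we = 0.5302 × 4 = 2.121 in².
Directional factor: 1.0 + 0.5 sin^1.5(20°) = 1.1.
F_nw = 0.6 × 80 × 1.1 = 52.8 ksi.
R_n/Ω = (52.8 × 2.121) / 2.0 = 55.99 kip.

R_n/Ω ≈ 56 kip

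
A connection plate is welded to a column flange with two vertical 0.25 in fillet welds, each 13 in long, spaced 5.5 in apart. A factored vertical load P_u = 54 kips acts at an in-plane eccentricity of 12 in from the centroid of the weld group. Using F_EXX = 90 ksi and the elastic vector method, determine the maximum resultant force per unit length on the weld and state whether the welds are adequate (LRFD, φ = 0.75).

Total weld length L_w = 26 in. Treat welds as unit-width lines.
Polar moment about centroid: J = 2[d³/12 + d(b/2)²] = 2[13³/12 + 13×2.75²] = 562.8 in³.
Direct shear f_v = P/L_w = 54 / 26 = 2.077 kip/in (vertical).
Torsion M = P·e = 54 × 12 = 648 kip·in.
Critical point at (x, y) = (2.75, 6.5) from centroid. f_tx = M·y/J = 7.484 kip/in; f_ty = M·x/J = 3.166 kip/in.
Resultant f_max = √[f_tx² + (f_v + f_ty)²] = √[7.484² + (2.077 + 3.166)²] = 9.138 kip/in.
Capacity per unit length: φr_n = 0.75 × 0.6 × 90 × (0.707 × 0.25) = 7.158 kip/in.
9.138 > 7.158 → NOT adequate.

f_max ≈ 9.14 kip/in; NOT adequate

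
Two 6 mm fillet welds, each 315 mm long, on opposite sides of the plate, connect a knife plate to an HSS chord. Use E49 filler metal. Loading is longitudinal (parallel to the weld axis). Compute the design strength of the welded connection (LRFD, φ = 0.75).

φR_n ≈ 589 kN

E49XX → F_EXX = 490 MPa.
Effective throat t_e = 0.707 × 6 = 4.242 mm.
Total length L = 630 mm; A_we = 4.242 × 630 = 2672 mm².
F_nw = 0.6 F_EXX = 0.6 × 490 = 294 MPa.
φR_n = 0.75 × 294 × 2672 × 10⁻³ = 589.3 kN.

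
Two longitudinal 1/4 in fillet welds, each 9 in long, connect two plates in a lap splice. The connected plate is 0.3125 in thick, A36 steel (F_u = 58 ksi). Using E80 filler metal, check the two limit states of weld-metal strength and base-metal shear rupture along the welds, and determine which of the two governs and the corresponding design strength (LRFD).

φR_n ≈ 115 kip (weld metal governs)

E80XX → F_EXX = 80 ksi.
t_e = 0.707 × 0.25 = 0.1767 in; L = 18 in.
Weld metal: φR_n = 0.75 × 0.6 × 80 × 0.1767 × 18 = 114.5 kip.
Base metal (shear rupture): φR_n = 0.75 × 0.6 × 58 × 0.3125 × 18 = 146.8 kip.
Governing: weld metal.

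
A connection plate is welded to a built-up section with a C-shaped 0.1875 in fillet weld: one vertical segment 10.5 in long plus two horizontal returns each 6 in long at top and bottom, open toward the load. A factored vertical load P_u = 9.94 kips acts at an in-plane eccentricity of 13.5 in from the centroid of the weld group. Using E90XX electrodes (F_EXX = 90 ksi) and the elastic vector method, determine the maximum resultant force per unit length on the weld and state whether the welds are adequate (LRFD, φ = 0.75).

Total weld length L_w = 22.5 in. Treat welds as unit-width lines.
Centroid: x̄ = 2×6×3 / 22.5 = 1.6 in from the vertical weld.
Polar moment about centroid: J = I_x + I_y = [10.5³/12 + 2×6×5.25²] + [10.5×1.6² + 2(6³/12 + 6×1.4²)] = 513.6 in³.
Direct shear f_v = P/L_w = 9.94 / 22.5 = 0.4418 kip/in (vertical).
Torsion M = P·e = 9.94 × 13.5 = 134.19 kip·in.
Critical point at (x, y) = (4.4, 5.25) from centroid. f_tx = M·y/J = 1.372 kip/in; f_ty = M·x/J = 1.15 kip/in.
Resultant f_max = √[f_tx² + (f_v + f_ty)²] = √[1.372² + (0.4418 + 1.15)²] = 2.101 kip/in.
Capacity per unit length: φr_n = 0.75 × 0.6 × 90 × (0.707 × 0.1875) = 5.369 kip/in.
2.101 ≤ 5.369 → adequate.

f_max ≈ 2.1 kip/in; adequate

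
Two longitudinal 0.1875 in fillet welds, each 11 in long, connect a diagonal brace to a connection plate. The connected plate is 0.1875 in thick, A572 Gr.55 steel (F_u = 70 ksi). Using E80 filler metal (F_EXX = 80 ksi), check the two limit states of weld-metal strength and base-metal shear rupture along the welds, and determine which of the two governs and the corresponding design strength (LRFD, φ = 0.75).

t_e = 0.707 × 0.1875 = 0.1326 in; L = 22 in.
Weld metal: φR_n = 0.75 × 0.6 × 80 × 0.1326 × 22 = 105 kips.
Base metal (shear rupture): φR_n = 0.75 × 0.6 × 70 × 0.1875 × 22 = 129.9 kips.
Governing: weld metal.

φR_n ≈ 105 kips (weld metal governs)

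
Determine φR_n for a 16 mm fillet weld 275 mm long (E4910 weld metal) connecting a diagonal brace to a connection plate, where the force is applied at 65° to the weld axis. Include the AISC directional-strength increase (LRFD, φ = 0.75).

φR_n ≈ 982 kN

E49XX → F_EXX = 490 MPa.
t_e = 0.707 × 16 = 11.31 mm; A_we = 11.31 × 275 = 3111 mm².
Directional factor: 1.0 + 0.5 sin^1.5(65°) = 1.431.
F_nw = 0.6 × 490 × 1.431 = 420.8 MPa.
φR_n = 0.75 × 420.8 × 3111 × 10⁻³ = 981.8 kN.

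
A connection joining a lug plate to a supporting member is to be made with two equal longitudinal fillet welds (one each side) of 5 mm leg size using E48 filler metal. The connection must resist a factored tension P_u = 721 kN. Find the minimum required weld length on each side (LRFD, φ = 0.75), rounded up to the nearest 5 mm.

E48XX → F_EXX = 480 MPa.
Throat t_e = 0.707 × 5 = 3.535 mm.
φr_n = 0.75 × 0.6 × 480 × 3.535 × 10⁻³ = 0.7636 kN/mm.
L_req = P_u / φr_n = 721 / 0.7636 = 944.3 mm total.
Per side: 944.3 / 2 = 472.1 mm.
Round up → use L = 475 mm on each side.

L = 475 mm on each side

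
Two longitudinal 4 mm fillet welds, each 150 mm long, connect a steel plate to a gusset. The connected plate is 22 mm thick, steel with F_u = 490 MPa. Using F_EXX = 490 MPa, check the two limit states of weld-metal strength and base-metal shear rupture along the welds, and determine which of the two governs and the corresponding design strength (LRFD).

φR_n ≈ 187 kN (weld metal governs)

t_e = 0.707 × 4 = 2.828 mm; L = 300 mm.
Weld metal: φR_n = 0.75 × 0.6 × 490 × 2.828 × 300 × 10⁻³ = 187.1 kN.
Base metal (shear rupture): φR_n = 0.75 × 0.6 × 490 × 22 × 300 × 10⁻³ = 1455 kN.
Governing: weld metal.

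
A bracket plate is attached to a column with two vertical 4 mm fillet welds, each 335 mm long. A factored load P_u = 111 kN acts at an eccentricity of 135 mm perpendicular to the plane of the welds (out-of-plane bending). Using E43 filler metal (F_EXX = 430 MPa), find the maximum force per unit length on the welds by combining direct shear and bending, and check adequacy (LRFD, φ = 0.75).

f_max ≈ 433 N/mm; adequate

L_w = 2 × 335 = 670 mm; section modulus (unit throat) S = 2 × L²/6 = 37410 mm².
Direct shear f_v = P/L_w = 111×10³/670 = 165.7 N/mm.
Moment M = P × e = 111×10³ × 135 = 14985000 N·mm; bending f_b = M/S = 400.6 N/mm.
f_max = √(f_v² + f_b²) = √(165.7² + 400.6²) = 433.5 N/mm.
φr_n = 0.75 × 0.6 × 430 × (0.707 × 4) = 547.2 N/mm → adequate.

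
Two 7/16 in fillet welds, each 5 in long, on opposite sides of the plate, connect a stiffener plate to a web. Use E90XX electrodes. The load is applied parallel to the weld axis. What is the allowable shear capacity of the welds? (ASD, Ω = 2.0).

R_n/Ω ≈ 83.5 kip

E90XX → F_EXX = 90 ksi.
Effective throat t_e = 0.707 × 0.4375 = 0.3093 in.
Total length L = 10 in; A_we = 0.3093 × 10 = 3.093 in².
F_nw = 0.6 F_EXX = 0.6 × 90 = 54 ksi.
R_n = 54 × 3.093 = 167 kip; R_n/Ω = 167/2.0 = 83.51 kip.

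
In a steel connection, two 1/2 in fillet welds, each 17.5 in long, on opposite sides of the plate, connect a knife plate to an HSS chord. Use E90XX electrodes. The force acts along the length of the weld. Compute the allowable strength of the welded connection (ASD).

R_n/Ω ≈ 334 kip

E90XX → F_EXX = 90 ksi.
Effective throat t_e = 0.707 × 0.5 = 0.3535 in.
Total length L = 35 in; A_we = 0.3535 × 35 = 12.37 in².
F_nw = 0.6 F_EXX = 0.6 × 90 = 54 ksi.
R_n = 54 × 12.37 = 668.1 kip; R_n/Ω = 668.1/2.0 = 334.1 kip.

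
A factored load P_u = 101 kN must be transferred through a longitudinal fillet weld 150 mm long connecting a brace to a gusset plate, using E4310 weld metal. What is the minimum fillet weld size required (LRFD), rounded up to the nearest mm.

w = 5 mm

E43XX → F_EXX = 430 MPa.
Total weld length L = 150 mm.
Required throat t_e = P_u / (φ × 0.6 F_EXX × L) = 101 / (0.75 × 0.6 × 430 × 150 × 10⁻³) = 3.48 mm.
Required leg w = t_e / 0.707 = 4.922 mm → use 5 mm.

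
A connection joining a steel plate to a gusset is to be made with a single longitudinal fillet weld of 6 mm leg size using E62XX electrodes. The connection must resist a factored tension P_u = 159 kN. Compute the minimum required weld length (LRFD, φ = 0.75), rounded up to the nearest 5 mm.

L = 135 mm

E62XX → F_EXX = 620 MPa.
Throat t_e = 0.707 × 6 = 4.242 mm.
φr_n = 0.75 × 0.6 × 620 × 4.242 × 10⁻³ = 1.184 kN/mm.
L_req = P_u / φr_n = 159 / 1.184 = 134.3 mm total.
Round up → use L = 135 mm.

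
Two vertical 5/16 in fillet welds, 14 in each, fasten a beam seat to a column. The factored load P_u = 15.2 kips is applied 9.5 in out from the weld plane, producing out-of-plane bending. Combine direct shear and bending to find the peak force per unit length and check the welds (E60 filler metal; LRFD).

f_max ≈ 2.28 kip/in; adequate

E60XX → F_EXX = 60 ksi.
L_w = 2 × 14 = 28 in; section modulus (unit throat) S = 2 × L²/6 = 65.33 in².
Direct shear f_v = P/L_w = 15.2/28 = 0.5429 kip/in.
Moment M = P × e = 15.2 × 9.5 = 144.4 kip·in; bending f_b = M/S = 2.21 kip/in.
f_max = √(f_v² + f_b²) = √(0.5429² + 2.21²) = 2.276 kip/in.
φr_n = 0.75 × 0.6 × 60 × (0.707 × 0.3125) = 5.965 kip/in → adequate.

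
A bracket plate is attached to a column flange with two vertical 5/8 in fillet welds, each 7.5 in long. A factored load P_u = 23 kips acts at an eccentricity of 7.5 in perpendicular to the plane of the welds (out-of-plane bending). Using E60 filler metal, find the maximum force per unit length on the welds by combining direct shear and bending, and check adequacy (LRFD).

f_max ≈ 9.33 kip/in; adequate

E60XX → F_EXX = 60 ksi.
L_w = 2 × 7.5 = 15 in; section modulus (unit throat) S = 2 × L²/6 = 18.75 in².
Direct shear f_v = P/L_w = 23/15 = 1.533 kip/in.
Moment M = P × e = 23 × 7.5 = 172.5 kip·in; bending f_b = M/S = 9.2 kip/in.
f_max = √(f_v² + f_b²) = √(1.533² + 9.2²) = 9.327 kip/in.
φr_n = 0.75 × 0.6 × 60 × (0.707 × 0.625) = 11.93 kip/in → adequate.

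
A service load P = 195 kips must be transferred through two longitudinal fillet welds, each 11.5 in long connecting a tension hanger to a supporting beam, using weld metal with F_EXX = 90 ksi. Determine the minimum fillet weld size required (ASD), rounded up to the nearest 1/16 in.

w = 1/2 in

Total weld length L = 23 in.
Required throat t_e = P × Ω / (0.6 F_EXX × L) = 195 × 2.0 / (0.6 × 90 × 23) = 0.314 in.
Required leg w = t_e / 0.707 = 0.4441 in → use 1/2 in.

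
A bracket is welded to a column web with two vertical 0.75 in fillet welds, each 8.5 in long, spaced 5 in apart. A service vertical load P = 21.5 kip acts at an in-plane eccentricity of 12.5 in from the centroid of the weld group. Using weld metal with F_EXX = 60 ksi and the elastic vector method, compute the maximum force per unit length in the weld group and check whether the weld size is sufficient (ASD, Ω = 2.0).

Total weld length L_w = 17 in. Treat welds as unit-width lines.
Polar moment about centroid: J = 2[d³/12 + d(b/2)²] = 2[8.5³/12 + 8.5×2.5²] = 208.6 in³.
Direct shear f_v = P/L_w = 21.5 / 17 = 1.265 kip/in (vertical).
Torsion M = P·e = 21.5 × 12.5 = 268.75 kip·in.
Critical point at (x, y) = (2.5, 4.25) from centroid. f_tx = M·y/J = 5.475 kip/in; f_ty = M·x/J = 3.221 kip/in.
Resultant f_max = √[f_tx² + (f_v + f_ty)²] = √[5.475² + (1.265 + 3.221)²] = 7.078 kip/in.
Capacity per unit length: r_n/Ω = (1/2.0) × 0.6 × 60 × (0.707 × 0.75) = 9.544 kip/in.
7.078 ≤ 9.544 → adequate.

f_max ≈ 7.08 kip/in; adequate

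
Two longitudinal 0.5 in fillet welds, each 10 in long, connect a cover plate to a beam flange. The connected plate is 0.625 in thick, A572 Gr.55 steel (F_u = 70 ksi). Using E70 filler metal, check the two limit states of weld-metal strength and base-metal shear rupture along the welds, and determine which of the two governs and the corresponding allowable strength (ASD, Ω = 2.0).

R_n/Ω ≈ 148 kips (weld metal governs)

E70XX → F_EXX = 70 ksi.
t_e = 0.707 × 0.5 = 0.3535 in; L = 20 in.
Weld metal: R_n/Ω = (1/2.0) × 0.6 × 70 × 0.3535 × 20 = 148.5 kips.
Base metal (shear rupture): R_n/Ω = (1/2.0) × 0.6 × 70 × 0.625 × 20 = 262.5 kips.
Governing: weld metal.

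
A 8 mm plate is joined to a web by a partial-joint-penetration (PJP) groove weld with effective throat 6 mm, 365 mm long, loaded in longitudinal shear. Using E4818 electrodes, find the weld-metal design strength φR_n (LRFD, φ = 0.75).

E48XX → F_EXX = 480 MPa.
Effective throat (given) t_e = 6 mm.
A_we = 6 × 365 = 2190 mm².
F_nw = 0.6 F_EXX = 288 MPa.
φR_n = 0.75 × 288 × 2190 × 10⁻³ = 473 kN.

φR_n ≈ 473 kN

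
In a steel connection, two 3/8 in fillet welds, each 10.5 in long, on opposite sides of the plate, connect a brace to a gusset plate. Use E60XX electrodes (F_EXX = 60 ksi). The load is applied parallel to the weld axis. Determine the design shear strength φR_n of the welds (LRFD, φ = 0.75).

Effective throat t_e = 0.707 × 0.375 = 0.2651 in.
Total length L = 21 in; A_we = 0.2651 × 21 = 5.568 in².
F_nw = 0.6 F_EXX = 0.6 × 60 = 36 ksi.
φR_n = 0.75 × 36 × 5.568 = 150.3 kips.

φR_n ≈ 150 kips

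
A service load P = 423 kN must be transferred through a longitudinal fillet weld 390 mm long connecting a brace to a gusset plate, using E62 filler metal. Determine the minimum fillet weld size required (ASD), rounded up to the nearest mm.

E62XX → F_EXX = 620 MPa.
Total weld length L = 390 mm.
Required throat t_e = P × Ω / (0.6 F_EXX × L) = 423 × 2.0 / (0.6 × 620 × 390 × 10⁻³) = 5.831 mm.
Required leg w = t_e / 0.707 = 8.248 mm → use 9 mm.

w = 9 mm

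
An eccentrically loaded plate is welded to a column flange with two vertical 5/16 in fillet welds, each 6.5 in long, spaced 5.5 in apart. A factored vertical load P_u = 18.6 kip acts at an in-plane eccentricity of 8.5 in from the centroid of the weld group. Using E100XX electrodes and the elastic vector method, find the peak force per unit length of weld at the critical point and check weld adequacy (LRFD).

f_max ≈ 5.7 kip/in; adequate

E100XX → F_EXX = 100 ksi.
Total weld length L_w = 13 in. Treat welds as unit-width lines.
Polar moment about centroid: J = 2[d³/12 + d(b/2)²] = 2[6.5³/12 + 6.5×2.75²] = 144.1 in³.
Direct shear f_v = P/L_w = 18.6 / 13 = 1.431 kip/in (vertical).
Torsion M = P·e = 18.6 × 8.5 = 158.1 kip·in.
Critical point at (x, y) = (2.75, 3.25) from centroid. f_tx = M·y/J = 3.566 kip/in; f_ty = M·x/J = 3.018 kip/in.
Resultant f_max = √[f_tx² + (f_v + f_ty)²] = √[3.566² + (1.431 + 3.018)²] = 5.701 kip/in.
Capacity per unit length: φr_n = 0.75 × 0.6 × 100 × (0.707 × 0.3125) = 9.942 kip/in.
5.701 ≤ 9.942 → adequate.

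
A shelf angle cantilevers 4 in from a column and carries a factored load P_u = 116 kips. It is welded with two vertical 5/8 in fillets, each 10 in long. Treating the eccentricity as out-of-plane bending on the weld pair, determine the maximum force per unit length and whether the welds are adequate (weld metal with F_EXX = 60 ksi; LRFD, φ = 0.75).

L_w = 2 × 10 = 20 in; section modulus (unit throat) S = 2 × L²/6 = 33.33 in².
Direct shear f_v = P/L_w = 116/20 = 5.8 kip/in.
Moment M = P × e = 116 × 4 = 464 kip·in; bending f_b = M/S = 13.92 kip/in.
f_max = √(f_v² + f_b²) = √(5.8² + 13.92²) = 15.08 kip/in.
φr_n = 0.75 × 0.6 × 60 × (0.707 × 0.625) = 11.93 kip/in → NOT adequate.

f_max ≈ 15.1 kip/in; NOT adequate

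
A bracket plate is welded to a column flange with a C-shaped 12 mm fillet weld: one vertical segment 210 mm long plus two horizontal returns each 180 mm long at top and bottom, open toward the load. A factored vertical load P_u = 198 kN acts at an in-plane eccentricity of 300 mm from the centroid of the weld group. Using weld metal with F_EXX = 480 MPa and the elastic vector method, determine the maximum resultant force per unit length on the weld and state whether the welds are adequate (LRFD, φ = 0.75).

f_max ≈ 1700 N/mm; adequate

Total weld length L_w = 570 mm. Treat welds as unit-width lines.
Centroid: x̄ = 2×180×90 / 570 = 56.84 mm from the vertical weld.
Polar moment about centroid: J = I_x + I_y = [210³/12 + 2×180×105²] + [210×56.84² + 2(180³/12 + 180×33.16²)] = 6787000 mm³.
Direct shear f_v = P/L_w = 198×10³ / 570 = 347.4 N/mm (vertical).
Torsion M = P·e = 198×10³ × 300 = 59400000 N·mm.
Critical point at (x, y) = (123.2, 105) from centroid. f_tx = M·y/J = 919 N/mm; f_ty = M·x/J = 1078 N/mm.
Resultant f_max = √[f_tx² + (f_v + f_ty)²] = √[919² + (347.4 + 1078)²] = 1696 N/mm.
Capacity per unit length: φr_n = 0.75 × 0.6 × 480 × (0.707 × 12) = 1833 N/mm.
1696 ≤ 1833 → adequate.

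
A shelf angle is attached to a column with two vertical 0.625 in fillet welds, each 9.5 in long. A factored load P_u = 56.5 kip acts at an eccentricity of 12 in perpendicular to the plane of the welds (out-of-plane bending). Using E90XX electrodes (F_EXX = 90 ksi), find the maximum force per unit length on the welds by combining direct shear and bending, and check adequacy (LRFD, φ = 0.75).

f_max ≈ 22.7 kip/in; NOT adequate

L_w = 2 × 9.5 = 19 in; section modulus (unit throat) S = 2 × L²/6 = 30.08 in².
Direct shear f_v = P/L_w = 56.5/19 = 2.974 kip/in.
Moment M = P × e = 56.5 × 12 = 678 kip·in; bending f_b = M/S = 22.54 kip/in.
f_max = √(f_v² + f_b²) = √(2.974² + 22.54²) = 22.73 kip/in.
φr_n = 0.75 × 0.6 × 90 × (0.707 × 0.625) = 17.9 kip/in → NOT adequate.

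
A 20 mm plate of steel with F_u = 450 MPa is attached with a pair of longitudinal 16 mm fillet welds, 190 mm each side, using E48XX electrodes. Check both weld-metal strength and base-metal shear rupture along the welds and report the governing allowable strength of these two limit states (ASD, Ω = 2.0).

E48XX → F_EXX = 480 MPa.
t_e = 0.707 × 16 = 11.31 mm; L = 380 mm.
Weld metal: R_n/Ω = (1/2.0) × 0.6 × 480 × 11.31 × 380 × 10⁻³ = 619 kN.
Base metal (shear rupture): R_n/Ω = (1/2.0) × 0.6 × 450 × 20 × 380 × 10⁻³ = 1026 kN.
Governing: weld metal.

R_n/Ω ≈ 619 kN (weld metal governs)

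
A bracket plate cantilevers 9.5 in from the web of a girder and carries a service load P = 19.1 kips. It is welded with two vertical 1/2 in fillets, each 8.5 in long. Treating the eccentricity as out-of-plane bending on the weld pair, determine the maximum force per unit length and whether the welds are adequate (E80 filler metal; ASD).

f_max ≈ 7.62 kip/in; adequate

E80XX → F_EXX = 80 ksi.
L_w = 2 × 8.5 = 17 in; section modulus (unit throat) S = 2 × L²/6 = 24.08 in².
Direct shear f_v = P/L_w = 19.1/17 = 1.124 kip/in.
Moment M = P × e = 19.1 × 9.5 = 181.45 kip·in; bending f_b = M/S = 7.534 kip/in.
f_max = √(f_v² + f_b²) = √(1.124² + 7.534²) = 7.618 kip/in.
r_n/Ω = (1/2.0) × 0.6 × 80 × (0.707 × 0.5) = 8.484 kip/in → adequate.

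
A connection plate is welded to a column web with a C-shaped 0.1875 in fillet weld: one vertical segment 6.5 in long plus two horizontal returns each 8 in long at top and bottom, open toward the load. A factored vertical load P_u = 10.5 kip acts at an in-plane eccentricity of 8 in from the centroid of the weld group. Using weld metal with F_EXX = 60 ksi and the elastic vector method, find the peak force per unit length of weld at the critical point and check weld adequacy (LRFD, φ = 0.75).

Total weld length L_w = 22.5 in. Treat welds as unit-width lines.
Centroid: x̄ = 2×8×4 / 22.5 = 2.844 in from the vertical weld.
Polar moment about centroid: J = I_x + I_y = [6.5³/12 + 2×8×3.25²] + [6.5×2.844² + 2(8³/12 + 8×1.156²)] = 351.2 in³.
Direct shear f_v = P/L_w = 10.5 / 22.5 = 0.4667 kip/in (vertical).
Torsion M = P·e = 10.5 × 8 = 84 kip·in.
Critical point at (x, y) = (5.156, 3.25) from centroid. f_tx = M·y/J = 0.7774 kip/in; f_ty = M·x/J = 1.233 kip/in.
Resultant f_max = √[f_tx² + (f_v + f_ty)²] = √[0.7774² + (0.4667 + 1.233)²] = 1.869 kip/in.
Capacity per unit length: φr_n = 0.75 × 0.6 × 60 × (0.707 × 0.1875) = 3.579 kip/in.
1.869 ≤ 3.579 → adequate.

f_max ≈ 1.87 kip/in; adequate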